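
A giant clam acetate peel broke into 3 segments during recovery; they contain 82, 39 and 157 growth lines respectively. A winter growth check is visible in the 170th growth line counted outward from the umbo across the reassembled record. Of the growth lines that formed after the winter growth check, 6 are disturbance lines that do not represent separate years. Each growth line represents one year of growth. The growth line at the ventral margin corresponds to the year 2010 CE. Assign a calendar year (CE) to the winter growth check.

1908 CE

Total growth lines = 82 + 39 + 157 = 278.
The winter growth check sits at growth line 170 from the umbo, so 278 − 170 = 108 growth lines formed after it.
Excluding 6 false growth lines: 108 − 6 = 102.
2010 − 102 = 1908 CE.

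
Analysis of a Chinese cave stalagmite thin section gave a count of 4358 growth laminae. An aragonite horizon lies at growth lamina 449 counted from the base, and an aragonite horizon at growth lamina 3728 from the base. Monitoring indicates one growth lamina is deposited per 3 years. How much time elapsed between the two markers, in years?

9837 years

The two markers are separated by 3728 − 449 = 3279 growth laminae.
3279 growth laminae at 3 years each span 3279 × 3 = 9837 years.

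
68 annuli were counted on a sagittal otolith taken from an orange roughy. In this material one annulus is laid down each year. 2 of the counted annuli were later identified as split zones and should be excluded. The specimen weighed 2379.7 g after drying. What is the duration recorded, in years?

After corrections the count is 68 − 2 = 66 annuli.
One annulus per year makes the duration 66 years.

66 yr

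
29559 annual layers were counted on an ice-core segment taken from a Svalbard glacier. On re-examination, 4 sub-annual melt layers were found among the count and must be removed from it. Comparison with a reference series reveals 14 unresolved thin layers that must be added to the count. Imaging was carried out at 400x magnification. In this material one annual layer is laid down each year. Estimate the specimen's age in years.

29569 yr

Adjusted count: 29559 − 4 + 14 = 29569 annual layers.
At one annual layer per year, that is 29569 years.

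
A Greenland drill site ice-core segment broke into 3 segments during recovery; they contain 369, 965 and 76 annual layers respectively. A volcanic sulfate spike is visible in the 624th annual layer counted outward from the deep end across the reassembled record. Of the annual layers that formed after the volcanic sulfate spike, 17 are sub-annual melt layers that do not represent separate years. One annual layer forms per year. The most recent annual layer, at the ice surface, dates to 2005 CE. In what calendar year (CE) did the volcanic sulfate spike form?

Total annual layers = 369 + 965 + 76 = 1410.
The volcanic sulfate spike sits at annual layer 624 from the deep end, so 1410 − 624 = 786 annual layers formed after it.
786 − 17 false = 769 true annual layers after the volcanic sulfate spike.
2005 − 769 = 1236 CE.

1236 CE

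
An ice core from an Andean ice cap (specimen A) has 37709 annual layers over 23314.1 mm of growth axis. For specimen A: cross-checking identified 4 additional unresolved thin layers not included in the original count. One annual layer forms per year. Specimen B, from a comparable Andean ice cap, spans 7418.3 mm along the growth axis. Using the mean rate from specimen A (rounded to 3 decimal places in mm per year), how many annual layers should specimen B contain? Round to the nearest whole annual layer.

Specimen A: adjusted count: 37709 + 4 = 37713 annual layers.
A: Extension rate ≈ 23314.1 / 37713 = 0.618 mm per year.
B spans 7418.3 / 0.618 = 12003.72 years ≈ 12004 annual layers.

12004 annual layers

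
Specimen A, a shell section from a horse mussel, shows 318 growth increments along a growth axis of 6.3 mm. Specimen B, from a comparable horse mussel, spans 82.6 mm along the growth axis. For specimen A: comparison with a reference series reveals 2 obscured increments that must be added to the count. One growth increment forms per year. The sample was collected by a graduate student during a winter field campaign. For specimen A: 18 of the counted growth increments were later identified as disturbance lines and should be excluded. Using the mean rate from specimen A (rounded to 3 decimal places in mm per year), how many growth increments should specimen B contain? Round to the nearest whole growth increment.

3933 growth increments

Specimen A: after corrections the count is 318 − 18 + 2 = 302 growth increments.
A: 6.3 mm over 302 years gives 6.3 / 302 ≈ 0.021 mm per year.
Specimen B: 82.6 mm / 0.021 mm per year = 3933.33 years ≈ 3933 growth increments.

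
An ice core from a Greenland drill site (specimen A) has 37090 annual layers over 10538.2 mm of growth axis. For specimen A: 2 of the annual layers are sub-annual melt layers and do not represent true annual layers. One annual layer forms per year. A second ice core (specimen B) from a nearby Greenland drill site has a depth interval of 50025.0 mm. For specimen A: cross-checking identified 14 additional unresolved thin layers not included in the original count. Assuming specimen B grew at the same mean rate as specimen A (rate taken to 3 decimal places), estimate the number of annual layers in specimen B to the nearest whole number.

Specimen A: true annual layer count = 37090 − 2 + 14 = 37102.
A: Mean rate = 10538.2 mm / 37102 years ≈ 0.284 mm/year.
B spans 50025.0 / 0.284 = 176144.37 years ≈ 176144 annual layers.

176144 annual layers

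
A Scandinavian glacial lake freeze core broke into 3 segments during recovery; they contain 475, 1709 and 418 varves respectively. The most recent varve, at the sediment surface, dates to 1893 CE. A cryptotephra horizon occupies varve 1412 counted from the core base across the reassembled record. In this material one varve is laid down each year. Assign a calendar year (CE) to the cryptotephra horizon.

703 CE

Total varves = 475 + 1709 + 418 = 2602.
2602 − 1412 = 1190 varves lie beyond the cryptotephra horizon toward the sediment surface.
Counting back 1190 years from 1893 CE places the cryptotephra horizon in 1893 − 1190 = 703 CE.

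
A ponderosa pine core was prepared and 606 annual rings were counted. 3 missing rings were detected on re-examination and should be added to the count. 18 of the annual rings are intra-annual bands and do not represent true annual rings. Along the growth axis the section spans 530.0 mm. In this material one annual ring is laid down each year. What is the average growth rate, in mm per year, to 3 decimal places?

0.897 mm per year

After corrections the count is 606 − 18 + 3 = 591 annual rings.
Extension rate ≈ 530.0 / 591 = 0.897 mm per year.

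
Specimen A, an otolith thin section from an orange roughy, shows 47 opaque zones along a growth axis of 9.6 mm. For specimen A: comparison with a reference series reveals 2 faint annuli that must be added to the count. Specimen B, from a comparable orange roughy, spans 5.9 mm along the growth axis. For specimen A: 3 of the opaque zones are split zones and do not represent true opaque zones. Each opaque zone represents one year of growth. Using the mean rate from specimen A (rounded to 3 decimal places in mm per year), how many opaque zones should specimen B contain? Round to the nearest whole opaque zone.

28 opaque zones

Specimen A: true opaque zone count = 47 − 3 + 2 = 46.
A: Extension rate ≈ 9.6 / 46 = 0.209 mm/year.
B spans 5.9 / 0.209 = 28.23 years ≈ 28 opaque zones.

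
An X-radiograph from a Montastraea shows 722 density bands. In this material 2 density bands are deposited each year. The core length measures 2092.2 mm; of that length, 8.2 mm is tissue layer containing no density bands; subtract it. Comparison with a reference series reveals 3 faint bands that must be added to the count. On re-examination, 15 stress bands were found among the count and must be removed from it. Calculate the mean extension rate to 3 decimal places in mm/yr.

5.870 mm/yr

True density band count = 722 − 15 + 3 = 710.
With 2 density bands per year, 710 / 2 = 355 years.
Removing the 8.2 mm offcut leaves 2092.2 − 8.2 = 2084.0 mm.
Extension rate ≈ 2084.0 / 355 = 5.870 mm/yr.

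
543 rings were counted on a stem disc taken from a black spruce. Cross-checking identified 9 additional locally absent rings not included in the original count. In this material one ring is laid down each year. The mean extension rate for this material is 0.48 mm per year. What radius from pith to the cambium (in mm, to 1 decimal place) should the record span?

True ring count = 543 + 9 = 552.
552 years at 0.48 mm/year gives 0.48 × 552 = 265.0 mm.

265.0 mm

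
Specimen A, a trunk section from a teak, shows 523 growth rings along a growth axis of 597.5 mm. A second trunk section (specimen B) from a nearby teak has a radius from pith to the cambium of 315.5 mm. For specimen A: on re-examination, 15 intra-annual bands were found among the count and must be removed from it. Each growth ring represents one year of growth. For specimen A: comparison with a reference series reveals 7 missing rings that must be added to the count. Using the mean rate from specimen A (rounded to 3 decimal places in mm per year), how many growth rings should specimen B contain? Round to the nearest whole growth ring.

272 growth rings

Specimen A: adjusted count: 523 − 15 + 7 = 515 growth rings.
A: Mean rate = 597.5 mm / 515 years ≈ 1.160 mm/year.
B spans 315.5 / 1.160 = 271.98 years ≈ 272 growth rings.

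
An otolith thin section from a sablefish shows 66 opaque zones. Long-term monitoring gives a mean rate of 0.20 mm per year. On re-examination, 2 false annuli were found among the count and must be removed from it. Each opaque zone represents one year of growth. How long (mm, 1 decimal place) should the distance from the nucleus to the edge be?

True opaque zone count = 66 − 2 = 64.
64 years at 0.20 mm/year gives 0.20 × 64 = 12.8 mm.

12.8 mm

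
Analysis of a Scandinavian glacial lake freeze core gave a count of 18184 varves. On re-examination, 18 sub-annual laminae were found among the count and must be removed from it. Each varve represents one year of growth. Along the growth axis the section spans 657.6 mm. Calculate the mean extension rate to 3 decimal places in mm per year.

Adjusted count: 18184 − 18 = 18166 varves.
657.6 mm over 18166 years gives 657.6 / 18166 ≈ 0.036 mm per year.

0.036 mm per year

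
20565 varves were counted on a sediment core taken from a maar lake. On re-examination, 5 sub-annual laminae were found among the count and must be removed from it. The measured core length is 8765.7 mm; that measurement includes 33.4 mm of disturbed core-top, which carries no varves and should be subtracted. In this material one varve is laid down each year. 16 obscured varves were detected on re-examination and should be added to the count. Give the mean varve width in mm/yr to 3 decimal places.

Correcting the raw count gives 20565 − 5 + 16 = 20576 true varves.
The growth record spans 8765.7 − 33.4 = 8732.3 mm.
Mean rate = 8732.3 mm / 20576 years ≈ 0.424 mm/yr.

0.424 mm/yr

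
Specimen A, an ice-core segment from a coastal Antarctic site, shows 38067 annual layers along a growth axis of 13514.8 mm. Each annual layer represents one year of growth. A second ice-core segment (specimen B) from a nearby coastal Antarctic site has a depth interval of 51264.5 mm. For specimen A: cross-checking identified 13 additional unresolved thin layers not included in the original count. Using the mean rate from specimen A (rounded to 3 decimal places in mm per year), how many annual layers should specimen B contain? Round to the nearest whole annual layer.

Specimen A: after corrections the count is 38067 + 13 = 38080 annual layers.
A: 13514.8 mm over 38080 years gives 13514.8 / 38080 ≈ 0.355 mm/yr.
Specimen B: 51264.5 mm / 0.355 mm per year = 144407.04 years ≈ 144407 annual layers.

144407 annual layers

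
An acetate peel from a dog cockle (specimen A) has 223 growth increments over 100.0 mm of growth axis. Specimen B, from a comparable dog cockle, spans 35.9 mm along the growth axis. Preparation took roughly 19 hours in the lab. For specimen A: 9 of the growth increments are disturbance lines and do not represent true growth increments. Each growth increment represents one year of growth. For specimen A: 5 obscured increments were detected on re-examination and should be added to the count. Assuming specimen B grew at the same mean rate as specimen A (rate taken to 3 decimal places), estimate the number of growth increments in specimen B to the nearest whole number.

79 growth increments

Specimen A: true growth increment count = 223 − 9 + 5 = 219.
A: Mean rate = 100.0 mm / 219 years ≈ 0.457 mm per year.
For B, 35.9 / 0.457 = 78.56 years ≈ 79 growth increments.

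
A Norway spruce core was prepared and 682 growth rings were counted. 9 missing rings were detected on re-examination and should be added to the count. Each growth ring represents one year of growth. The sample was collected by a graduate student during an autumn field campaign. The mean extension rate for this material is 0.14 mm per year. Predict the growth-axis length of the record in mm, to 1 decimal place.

96.7 mm

After corrections the count is 682 + 9 = 691 growth rings.
Length ≈ 0.14 × 691 = 96.7 mm.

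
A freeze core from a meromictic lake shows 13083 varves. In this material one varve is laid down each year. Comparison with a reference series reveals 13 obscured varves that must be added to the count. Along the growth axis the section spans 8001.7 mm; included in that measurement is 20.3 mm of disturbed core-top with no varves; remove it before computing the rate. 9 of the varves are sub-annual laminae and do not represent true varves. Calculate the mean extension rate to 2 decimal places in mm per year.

Correcting the raw count gives 13083 − 9 + 13 = 13087 true varves.
Net length = 8001.7 − 20.3 = 7981.4 mm.
Extension rate ≈ 7981.4 / 13087 = 0.61 mm per year.

0.61 mm per year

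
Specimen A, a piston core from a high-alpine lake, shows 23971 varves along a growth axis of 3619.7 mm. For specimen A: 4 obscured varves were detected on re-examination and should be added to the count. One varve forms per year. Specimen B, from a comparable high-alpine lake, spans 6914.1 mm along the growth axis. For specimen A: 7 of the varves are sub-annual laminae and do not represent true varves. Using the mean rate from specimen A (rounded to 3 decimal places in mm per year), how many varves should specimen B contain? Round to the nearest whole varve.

Specimen A: true varve count = 23971 − 7 + 4 = 23968.
A: Mean rate = 3619.7 mm / 23968 years ≈ 0.151 mm/yr.
Specimen B: 6914.1 mm / 0.151 mm per year = 45788.74 years ≈ 45789 varves.

45789 varves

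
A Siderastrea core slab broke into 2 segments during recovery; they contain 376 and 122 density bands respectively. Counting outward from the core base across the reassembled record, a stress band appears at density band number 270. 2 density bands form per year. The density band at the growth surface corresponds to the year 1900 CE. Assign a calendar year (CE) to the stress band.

1786 CE

Total density bands = 376 + 122 = 498.
Between density band 270 and the growth surface there are 498 − 270 = 228 density bands.
With 2 density bands per year, 228 / 2 = 114 years.
The density band at the growth surface is 1900 CE, so the stress band dates to 1900 − 114 = 1786 CE.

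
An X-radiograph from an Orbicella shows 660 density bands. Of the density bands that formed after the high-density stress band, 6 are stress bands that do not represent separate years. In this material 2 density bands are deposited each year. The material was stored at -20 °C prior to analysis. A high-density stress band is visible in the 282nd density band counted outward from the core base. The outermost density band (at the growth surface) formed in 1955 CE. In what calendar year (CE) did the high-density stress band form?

1769 CE

Between density band 282 and the growth surface there are 660 − 282 = 378 density bands.
Excluding 6 false density bands: 378 − 6 = 372.
372 density bands at 2 per year is 372 / 2 = 186 years.
The density band at the growth surface is 1955 CE, so the high-density stress band dates to 1955 − 186 = 1769 CE.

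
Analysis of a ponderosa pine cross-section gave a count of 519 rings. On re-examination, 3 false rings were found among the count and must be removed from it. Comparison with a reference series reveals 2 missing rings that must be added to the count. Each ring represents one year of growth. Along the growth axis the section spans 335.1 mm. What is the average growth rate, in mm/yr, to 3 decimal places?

0.647 mm/yr

After corrections the count is 519 − 3 + 2 = 518 rings.
335.1 mm over 518 years gives 335.1 / 518 ≈ 0.647 mm/yr.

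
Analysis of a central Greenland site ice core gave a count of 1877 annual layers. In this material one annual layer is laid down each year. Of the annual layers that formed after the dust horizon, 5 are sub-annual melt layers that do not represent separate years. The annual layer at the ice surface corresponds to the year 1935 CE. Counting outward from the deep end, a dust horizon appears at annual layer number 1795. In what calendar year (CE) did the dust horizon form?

Between annual layer 1795 and the ice surface there are 1877 − 1795 = 82 annual layers.
Removing the 5 false annual layers leaves 82 − 5 = 77 true annual layers beyond the dust horizon.
The annual layer at the ice surface is 1935 CE, so the dust horizon dates to 1935 − 77 = 1858 CE.

1858 CE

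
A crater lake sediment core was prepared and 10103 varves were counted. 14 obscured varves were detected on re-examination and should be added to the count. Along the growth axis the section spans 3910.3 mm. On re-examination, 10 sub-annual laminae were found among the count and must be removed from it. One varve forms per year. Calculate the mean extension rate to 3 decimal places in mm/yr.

0.387 mm/yr

After corrections the count is 10103 − 10 + 14 = 10107 varves.
Extension rate ≈ 3910.3 / 10107 = 0.387 mm/yr.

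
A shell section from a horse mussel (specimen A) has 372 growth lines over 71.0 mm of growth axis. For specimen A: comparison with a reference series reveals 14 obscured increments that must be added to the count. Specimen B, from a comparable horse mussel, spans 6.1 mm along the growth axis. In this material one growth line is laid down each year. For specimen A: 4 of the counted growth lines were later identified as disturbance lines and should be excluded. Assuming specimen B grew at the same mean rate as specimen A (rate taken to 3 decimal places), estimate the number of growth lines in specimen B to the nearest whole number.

Specimen A: adjusted count: 372 − 4 + 14 = 382 growth lines.
A: 71.0 mm over 382 years gives 71.0 / 382 ≈ 0.186 mm per year.
B spans 6.1 / 0.186 = 32.80 years ≈ 33 growth lines.

33 growth lines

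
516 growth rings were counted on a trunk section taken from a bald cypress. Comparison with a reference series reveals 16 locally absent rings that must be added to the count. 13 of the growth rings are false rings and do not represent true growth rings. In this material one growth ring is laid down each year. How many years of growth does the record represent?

True growth ring count = 516 − 13 + 16 = 519.
With a one-to-one growth ring periodicity this is 519 years.

519 years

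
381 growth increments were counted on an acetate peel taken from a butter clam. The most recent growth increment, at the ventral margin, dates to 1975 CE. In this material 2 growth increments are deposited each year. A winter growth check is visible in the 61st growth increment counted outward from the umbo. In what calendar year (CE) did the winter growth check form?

The winter growth check sits at growth increment 61 from the umbo, so 381 − 61 = 320 growth increments formed after it.
320 growth increments at 2 per year is 320 / 2 = 160 years.
Counting back 160 years from 1975 CE places the winter growth check in 1975 − 160 = 1815 CE.

1815 CE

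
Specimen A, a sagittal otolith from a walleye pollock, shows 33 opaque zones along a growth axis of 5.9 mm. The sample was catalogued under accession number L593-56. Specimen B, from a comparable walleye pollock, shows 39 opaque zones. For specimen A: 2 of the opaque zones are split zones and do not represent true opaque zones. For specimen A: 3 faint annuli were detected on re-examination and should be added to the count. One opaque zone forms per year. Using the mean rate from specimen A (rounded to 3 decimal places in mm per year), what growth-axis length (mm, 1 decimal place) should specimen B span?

Specimen A: after corrections the count is 33 − 2 + 3 = 34 opaque zones.
A: Mean rate = 5.9 mm / 34 years ≈ 0.174 mm/yr.
For B, 0.174 mm/year × 39 years = 6.8 mm.

6.8 mm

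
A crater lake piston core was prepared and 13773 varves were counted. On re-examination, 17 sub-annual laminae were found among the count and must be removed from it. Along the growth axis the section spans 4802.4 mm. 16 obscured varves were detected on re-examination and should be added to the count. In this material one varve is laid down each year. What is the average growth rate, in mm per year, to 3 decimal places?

After corrections the count is 13773 − 17 + 16 = 13772 varves.
Mean rate = 4802.4 mm / 13772 years ≈ 0.349 mm per year.

0.349 mm per year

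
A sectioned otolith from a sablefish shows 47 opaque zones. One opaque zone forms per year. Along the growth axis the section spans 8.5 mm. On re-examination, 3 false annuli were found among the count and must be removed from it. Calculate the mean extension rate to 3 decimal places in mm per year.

Adjusted count: 47 − 3 = 44 opaque zones.
8.5 mm over 44 years gives 8.5 / 44 ≈ 0.193 mm per year.

0.193 mm per year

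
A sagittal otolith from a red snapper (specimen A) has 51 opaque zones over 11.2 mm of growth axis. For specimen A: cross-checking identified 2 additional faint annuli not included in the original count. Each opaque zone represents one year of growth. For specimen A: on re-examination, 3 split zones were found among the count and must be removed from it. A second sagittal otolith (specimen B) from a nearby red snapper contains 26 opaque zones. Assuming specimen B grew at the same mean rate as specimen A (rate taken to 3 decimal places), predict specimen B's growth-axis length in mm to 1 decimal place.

Specimen A: true opaque zone count = 51 − 3 + 2 = 50.
A: Mean rate = 11.2 mm / 50 years ≈ 0.224 mm/year.
For B, 0.224 mm/year × 26 years = 5.8 mm.

5.8 mm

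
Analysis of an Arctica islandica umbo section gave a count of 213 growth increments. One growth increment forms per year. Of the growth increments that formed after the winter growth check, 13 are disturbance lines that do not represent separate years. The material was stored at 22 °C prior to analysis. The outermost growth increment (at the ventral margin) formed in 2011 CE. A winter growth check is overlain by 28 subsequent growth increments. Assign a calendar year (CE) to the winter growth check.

1996 CE

28 growth increments post-date the winter growth check.
Excluding 13 false growth increments: 28 − 13 = 15.
The growth increment at the ventral margin is 2011 CE, so the winter growth check dates to 2011 − 15 = 1996 CE.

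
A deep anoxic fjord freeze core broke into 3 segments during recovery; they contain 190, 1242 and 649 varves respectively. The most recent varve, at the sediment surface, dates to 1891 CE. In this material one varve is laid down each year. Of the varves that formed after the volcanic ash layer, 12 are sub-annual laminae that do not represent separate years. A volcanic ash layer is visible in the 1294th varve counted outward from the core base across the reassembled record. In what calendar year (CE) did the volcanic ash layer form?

1116 CE

Total varves = 190 + 1242 + 649 = 2081.
Between varve 1294 and the sediment surface there are 2081 − 1294 = 787 varves.
787 − 12 false = 775 true varves after the volcanic ash layer.
1891 − 775 = 1116 CE.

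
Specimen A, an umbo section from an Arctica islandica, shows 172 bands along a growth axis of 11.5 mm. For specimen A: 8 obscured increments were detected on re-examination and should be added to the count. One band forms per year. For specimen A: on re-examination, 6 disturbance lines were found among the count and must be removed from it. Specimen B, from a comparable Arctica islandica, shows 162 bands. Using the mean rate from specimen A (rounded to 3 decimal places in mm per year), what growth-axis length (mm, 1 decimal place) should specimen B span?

10.7 mm

Specimen A: true band count = 172 − 6 + 8 = 174.
A: 11.5 mm over 174 years gives 11.5 / 174 ≈ 0.066 mm/yr.
Length of B = 0.066 × 162 = 10.7 mm.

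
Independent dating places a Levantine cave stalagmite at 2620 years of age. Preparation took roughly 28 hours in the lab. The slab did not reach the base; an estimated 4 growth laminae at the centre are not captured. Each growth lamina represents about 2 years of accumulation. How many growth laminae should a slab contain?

One growth lamina every 2 years means 2620 / 2 = 1310 growth laminae.
1310 − 4 missed = 1306 growth laminae expected in the prepared section.

1306 growth laminae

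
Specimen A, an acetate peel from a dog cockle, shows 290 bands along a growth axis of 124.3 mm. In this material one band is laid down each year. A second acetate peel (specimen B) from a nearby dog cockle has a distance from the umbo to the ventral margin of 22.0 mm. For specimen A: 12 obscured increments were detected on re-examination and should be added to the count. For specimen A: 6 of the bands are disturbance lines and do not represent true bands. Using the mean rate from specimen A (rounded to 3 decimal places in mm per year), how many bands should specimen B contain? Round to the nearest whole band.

52 bands

Specimen A: true band count = 290 − 6 + 12 = 296.
A: Extension rate ≈ 124.3 / 296 = 0.420 mm/year.
B spans 22.0 / 0.420 = 52.38 years ≈ 52 bands.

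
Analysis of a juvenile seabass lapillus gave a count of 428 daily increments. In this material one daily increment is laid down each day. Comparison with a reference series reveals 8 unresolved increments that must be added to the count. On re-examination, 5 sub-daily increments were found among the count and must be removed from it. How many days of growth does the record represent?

Adjusted count: 428 − 5 + 8 = 431 daily increments.
One daily increment per day makes the duration 431 days.

431 days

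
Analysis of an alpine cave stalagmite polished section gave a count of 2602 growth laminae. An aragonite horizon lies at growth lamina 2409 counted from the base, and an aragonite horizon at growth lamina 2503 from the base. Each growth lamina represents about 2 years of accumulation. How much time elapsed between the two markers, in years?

2503 − 2409 = 94 growth laminae lie between the two events.
Multiplying by 2 years per growth lamina: 94 × 2 = 188 years.

188 years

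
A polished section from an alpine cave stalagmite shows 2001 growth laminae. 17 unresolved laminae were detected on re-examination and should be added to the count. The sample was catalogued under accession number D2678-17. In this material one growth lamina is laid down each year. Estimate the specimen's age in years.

True growth lamina count = 2001 + 17 = 2018.
One growth lamina per year makes the duration 2018 years.

2018 yr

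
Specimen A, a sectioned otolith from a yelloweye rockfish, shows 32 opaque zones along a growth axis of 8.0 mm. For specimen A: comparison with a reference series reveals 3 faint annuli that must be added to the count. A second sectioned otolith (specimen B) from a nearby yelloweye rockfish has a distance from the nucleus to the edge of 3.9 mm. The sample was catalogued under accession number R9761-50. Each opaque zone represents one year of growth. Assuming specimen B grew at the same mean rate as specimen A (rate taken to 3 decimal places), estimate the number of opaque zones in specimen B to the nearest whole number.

17 opaque zones

Specimen A: after corrections the count is 32 + 3 = 35 opaque zones.
A: Mean rate = 8.0 mm / 35 years ≈ 0.229 mm per year.
For B, 3.9 / 0.229 = 17.03 years ≈ 17 opaque zones.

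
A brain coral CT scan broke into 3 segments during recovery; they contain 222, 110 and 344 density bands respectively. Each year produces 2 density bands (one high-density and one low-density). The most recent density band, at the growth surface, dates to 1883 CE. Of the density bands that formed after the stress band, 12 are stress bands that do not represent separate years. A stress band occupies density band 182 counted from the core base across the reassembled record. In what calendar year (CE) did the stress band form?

1642 CE

Total density bands = 222 + 110 + 344 = 676.
676 − 182 = 494 density bands lie beyond the stress band toward the growth surface.
494 − 12 false = 482 true density bands after the stress band.
With 2 density bands per year, 482 / 2 = 241 years.
1883 − 241 = 1642 CE.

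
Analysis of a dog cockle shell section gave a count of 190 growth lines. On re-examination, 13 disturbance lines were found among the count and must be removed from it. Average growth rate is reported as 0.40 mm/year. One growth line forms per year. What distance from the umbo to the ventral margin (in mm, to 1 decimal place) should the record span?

After corrections the count is 190 − 13 = 177 growth lines.
Predicted length = 0.40 mm/year × 177 years = 70.8 mm.

70.8 mm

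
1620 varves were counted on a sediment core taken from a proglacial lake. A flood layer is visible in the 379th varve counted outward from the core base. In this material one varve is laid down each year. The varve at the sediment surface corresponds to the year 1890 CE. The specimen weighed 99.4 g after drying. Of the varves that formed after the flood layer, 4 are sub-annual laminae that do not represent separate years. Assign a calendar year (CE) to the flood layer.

Between varve 379 and the sediment surface there are 1620 − 379 = 1241 varves.
Excluding 4 false varves: 1241 − 4 = 1237.
Counting back 1237 years from 1890 CE places the flood layer in 1890 − 1237 = 653 CE.

653 CE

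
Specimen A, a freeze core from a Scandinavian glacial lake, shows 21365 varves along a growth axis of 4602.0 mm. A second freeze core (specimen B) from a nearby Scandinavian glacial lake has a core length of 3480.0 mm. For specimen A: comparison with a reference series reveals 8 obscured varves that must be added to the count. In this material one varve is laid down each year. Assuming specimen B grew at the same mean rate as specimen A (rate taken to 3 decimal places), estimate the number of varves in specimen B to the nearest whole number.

16186 varves

Specimen A: adjusted count: 21365 + 8 = 21373 varves.
A: Extension rate ≈ 4602.0 / 21373 = 0.215 mm/yr.
B spans 3480.0 / 0.215 = 16186.05 years ≈ 16186 varves.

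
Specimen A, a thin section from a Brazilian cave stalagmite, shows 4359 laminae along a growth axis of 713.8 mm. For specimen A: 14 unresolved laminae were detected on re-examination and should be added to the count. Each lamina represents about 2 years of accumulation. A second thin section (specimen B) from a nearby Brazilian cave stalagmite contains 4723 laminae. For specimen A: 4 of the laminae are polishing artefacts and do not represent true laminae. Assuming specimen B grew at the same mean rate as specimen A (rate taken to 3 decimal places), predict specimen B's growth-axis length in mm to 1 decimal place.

Specimen A: adjusted count: 4359 − 4 + 14 = 4369 laminae.
Specimen A: 4369 laminae at 2 years each span 4369 × 2 = 8738 years.
A: 713.8 mm over 8738 years gives 713.8 / 8738 ≈ 0.082 mm per year.
Specimen B: 4723 laminae at 2 years each span 4723 × 2 = 9446 years. For B, 0.082 mm/year × 9446 years = 774.6 mm.

774.6 mm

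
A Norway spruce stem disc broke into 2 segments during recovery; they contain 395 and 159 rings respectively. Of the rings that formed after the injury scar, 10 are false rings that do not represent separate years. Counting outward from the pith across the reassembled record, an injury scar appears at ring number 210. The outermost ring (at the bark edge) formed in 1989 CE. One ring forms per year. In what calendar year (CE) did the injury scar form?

Total rings = 395 + 159 = 554.
Between ring 210 and the bark edge there are 554 − 210 = 344 rings.
Excluding 10 false rings: 344 − 10 = 334.
The ring at the bark edge is 1989 CE, so the injury scar dates to 1989 − 334 = 1655 CE.

1655 CE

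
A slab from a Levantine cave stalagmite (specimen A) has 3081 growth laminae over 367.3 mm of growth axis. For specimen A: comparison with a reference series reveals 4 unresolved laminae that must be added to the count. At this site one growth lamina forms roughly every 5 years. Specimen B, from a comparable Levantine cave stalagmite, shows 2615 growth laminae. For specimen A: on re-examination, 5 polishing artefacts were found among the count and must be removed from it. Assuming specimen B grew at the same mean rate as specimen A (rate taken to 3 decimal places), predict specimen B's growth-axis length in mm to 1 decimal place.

Specimen A: true growth lamina count = 3081 − 5 + 4 = 3080.
Specimen A: at 5 years per growth lamina, 3080 × 5 = 15400 years.
A: Extension rate ≈ 367.3 / 15400 = 0.024 mm/yr.
Specimen B: multiplying by 5 years per growth lamina: 2615 × 5 = 13075 years. B's length ≈ 0.024 × 13075 = 313.8 mm.

313.8 mm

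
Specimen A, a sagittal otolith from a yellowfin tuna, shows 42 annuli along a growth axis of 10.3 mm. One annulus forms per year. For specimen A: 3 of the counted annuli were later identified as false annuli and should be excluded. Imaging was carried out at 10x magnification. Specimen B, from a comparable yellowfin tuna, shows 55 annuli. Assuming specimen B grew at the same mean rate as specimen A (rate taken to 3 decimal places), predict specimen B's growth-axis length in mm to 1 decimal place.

14.5 mm

Specimen A: correcting the raw count gives 42 − 3 = 39 true annuli.
A: Extension rate ≈ 10.3 / 39 = 0.264 mm/yr.
B's length ≈ 0.264 × 55 = 14.5 mm.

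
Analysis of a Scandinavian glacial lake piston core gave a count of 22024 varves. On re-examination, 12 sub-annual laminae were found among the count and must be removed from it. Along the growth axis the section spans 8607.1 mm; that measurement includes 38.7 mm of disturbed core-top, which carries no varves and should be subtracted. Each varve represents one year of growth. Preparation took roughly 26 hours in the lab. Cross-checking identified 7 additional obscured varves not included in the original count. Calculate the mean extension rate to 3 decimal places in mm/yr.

0.389 mm/yr

Correcting the raw count gives 22024 − 12 + 7 = 22019 true varves.
The growth record spans 8607.1 − 38.7 = 8568.4 mm.
8568.4 mm over 22019 years gives 8568.4 / 22019 ≈ 0.389 mm/yr.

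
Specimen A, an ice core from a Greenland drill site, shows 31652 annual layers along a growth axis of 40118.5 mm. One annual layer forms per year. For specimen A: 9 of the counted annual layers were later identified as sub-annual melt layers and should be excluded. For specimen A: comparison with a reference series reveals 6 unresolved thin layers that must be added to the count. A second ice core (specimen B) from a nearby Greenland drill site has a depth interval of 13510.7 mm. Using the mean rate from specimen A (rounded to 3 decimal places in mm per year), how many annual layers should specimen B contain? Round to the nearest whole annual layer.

Specimen A: after corrections the count is 31652 − 9 + 6 = 31649 annual layers.
A: Extension rate ≈ 40118.5 / 31649 = 1.268 mm/yr.
For B, 13510.7 / 1.268 = 10655.13 years ≈ 10655 annual layers.

10655 annual layers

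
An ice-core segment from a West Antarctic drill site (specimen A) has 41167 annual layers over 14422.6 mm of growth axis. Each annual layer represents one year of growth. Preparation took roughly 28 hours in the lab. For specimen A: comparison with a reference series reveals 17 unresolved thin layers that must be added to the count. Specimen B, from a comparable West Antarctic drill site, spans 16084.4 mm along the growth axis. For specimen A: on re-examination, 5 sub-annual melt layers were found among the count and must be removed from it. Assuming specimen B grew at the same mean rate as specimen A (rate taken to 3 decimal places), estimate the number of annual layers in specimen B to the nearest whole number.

45955 annual layers

Specimen A: after corrections the count is 41167 − 5 + 17 = 41179 annual layers.
A: 14422.6 mm over 41179 years gives 14422.6 / 41179 ≈ 0.350 mm/yr.
Specimen B: 16084.4 mm / 0.350 mm per year = 45955.43 years ≈ 45955 annual layers.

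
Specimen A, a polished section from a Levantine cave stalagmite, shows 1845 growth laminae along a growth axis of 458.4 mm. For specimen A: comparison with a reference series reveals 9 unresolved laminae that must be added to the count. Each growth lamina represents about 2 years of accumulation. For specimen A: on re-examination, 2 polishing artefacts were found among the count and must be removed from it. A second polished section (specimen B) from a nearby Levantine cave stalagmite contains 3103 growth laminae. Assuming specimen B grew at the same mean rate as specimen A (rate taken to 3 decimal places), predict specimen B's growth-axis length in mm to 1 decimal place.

769.5 mm

Specimen A: true growth lamina count = 1845 − 2 + 9 = 1852.
Specimen A: 1852 growth laminae at 2 years each span 1852 × 2 = 3704 years.
A: 458.4 mm over 3704 years gives 458.4 / 3704 ≈ 0.124 mm/year.
Specimen B: multiplying by 2 years per growth lamina: 3103 × 2 = 6206 years. B's length ≈ 0.124 × 6206 = 769.5 mm.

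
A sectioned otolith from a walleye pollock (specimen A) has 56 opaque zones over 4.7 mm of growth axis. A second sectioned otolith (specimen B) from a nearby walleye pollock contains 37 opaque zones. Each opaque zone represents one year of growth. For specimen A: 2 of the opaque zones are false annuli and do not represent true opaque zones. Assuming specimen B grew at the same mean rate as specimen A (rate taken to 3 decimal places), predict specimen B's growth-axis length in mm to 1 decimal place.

3.2 mm

Specimen A: adjusted count: 56 − 2 = 54 opaque zones.
A: Extension rate ≈ 4.7 / 54 = 0.087 mm/yr.
Length of B = 0.087 × 37 = 3.2 mm.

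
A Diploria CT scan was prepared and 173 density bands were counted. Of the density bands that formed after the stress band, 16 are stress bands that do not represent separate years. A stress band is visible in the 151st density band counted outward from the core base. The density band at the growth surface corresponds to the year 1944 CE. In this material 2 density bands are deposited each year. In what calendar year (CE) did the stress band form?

Between density band 151 and the growth surface there are 173 − 151 = 22 density bands.
Removing the 16 false density bands leaves 22 − 16 = 6 true density bands beyond the stress band.
6 density bands at 2 per year is 6 / 2 = 3 years.
The density band at the growth surface is 1944 CE, so the stress band dates to 1944 − 3 = 1941 CE.

1941 CE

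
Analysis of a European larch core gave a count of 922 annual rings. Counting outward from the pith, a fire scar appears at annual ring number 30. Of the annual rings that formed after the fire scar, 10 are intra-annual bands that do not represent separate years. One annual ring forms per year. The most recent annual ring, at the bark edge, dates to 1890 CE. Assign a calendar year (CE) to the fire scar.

Between annual ring 30 and the bark edge there are 922 − 30 = 892 annual rings.
892 − 10 false = 882 true annual rings after the fire scar.
1890 − 882 = 1008 CE.

1008 CE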